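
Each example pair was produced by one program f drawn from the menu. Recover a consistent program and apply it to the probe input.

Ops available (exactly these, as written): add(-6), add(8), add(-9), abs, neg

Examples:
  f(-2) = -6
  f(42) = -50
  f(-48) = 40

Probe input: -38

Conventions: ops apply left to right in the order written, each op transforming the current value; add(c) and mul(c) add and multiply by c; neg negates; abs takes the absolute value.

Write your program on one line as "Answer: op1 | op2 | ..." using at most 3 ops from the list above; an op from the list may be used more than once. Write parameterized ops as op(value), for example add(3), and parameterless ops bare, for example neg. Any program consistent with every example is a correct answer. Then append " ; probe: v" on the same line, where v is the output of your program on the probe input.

add(8) | neg ; probe: 30

Check, running the answer program on each example:
  -2 -> 6 -> -6
  42 -> 50 -> -50
  -48 -> -40 -> 40
  probe: -38 -> -30 -> 30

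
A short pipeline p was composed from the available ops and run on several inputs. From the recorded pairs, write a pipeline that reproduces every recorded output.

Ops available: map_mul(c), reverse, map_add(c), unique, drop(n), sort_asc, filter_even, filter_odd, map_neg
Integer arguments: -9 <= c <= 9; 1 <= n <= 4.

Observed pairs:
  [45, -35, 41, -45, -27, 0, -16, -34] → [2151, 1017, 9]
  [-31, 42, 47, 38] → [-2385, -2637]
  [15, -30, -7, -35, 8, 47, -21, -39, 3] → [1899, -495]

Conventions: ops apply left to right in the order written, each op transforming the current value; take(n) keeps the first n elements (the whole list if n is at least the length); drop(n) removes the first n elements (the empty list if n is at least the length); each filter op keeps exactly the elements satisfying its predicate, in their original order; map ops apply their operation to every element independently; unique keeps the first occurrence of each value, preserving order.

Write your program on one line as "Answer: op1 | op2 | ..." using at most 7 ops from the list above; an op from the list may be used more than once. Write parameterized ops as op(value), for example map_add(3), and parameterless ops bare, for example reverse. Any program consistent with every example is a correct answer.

map_neg | map_mul(-9) | sort_asc | map_mul(-7) | map_add(9) | filter_odd

Check, running the answer program on each example:
  [45, -35, 41, -45, -27, 0, -16, -34] -> [-45, 35, -41, 45, 27, 0, 16, 34] -> [405, -315, 369, -405, -243, 0, -144, -306] -> [-405, -315, -306, -243, -144, 0, 369, 405] -> [2835, 2205, 2142, 1701, 1008, 0, -2583, -2835] -> [2844, 2214, 2151, 1710, 1017, 9, -2574, -2826] -> [2151, 1017, 9]
  [-31, 42, 47, 38] -> [31, -42, -47, -38] -> [-279, 378, 423, 342] -> [-279, 342, 378, 423] -> [1953, -2394, -2646, -2961] -> [1962, -2385, -2637, -2952] -> [-2385, -2637]
  [15, -30, -7, -35, 8, 47, -21, -39, 3] -> [-15, 30, 7, 35, -8, -47, 21, 39, -3] -> [135, -270, -63, -315, 72, 423, -189, -351, 27] -> [-351, -315, -270, -189, -63, 27, 72, 135, 423] -> [2457, 2205, 1890, 1323, 441, -189, -504, -945, -2961] -> [2466, 2214, 1899, 1332, 450, -180, -495, -936, -2952] -> [1899, -495]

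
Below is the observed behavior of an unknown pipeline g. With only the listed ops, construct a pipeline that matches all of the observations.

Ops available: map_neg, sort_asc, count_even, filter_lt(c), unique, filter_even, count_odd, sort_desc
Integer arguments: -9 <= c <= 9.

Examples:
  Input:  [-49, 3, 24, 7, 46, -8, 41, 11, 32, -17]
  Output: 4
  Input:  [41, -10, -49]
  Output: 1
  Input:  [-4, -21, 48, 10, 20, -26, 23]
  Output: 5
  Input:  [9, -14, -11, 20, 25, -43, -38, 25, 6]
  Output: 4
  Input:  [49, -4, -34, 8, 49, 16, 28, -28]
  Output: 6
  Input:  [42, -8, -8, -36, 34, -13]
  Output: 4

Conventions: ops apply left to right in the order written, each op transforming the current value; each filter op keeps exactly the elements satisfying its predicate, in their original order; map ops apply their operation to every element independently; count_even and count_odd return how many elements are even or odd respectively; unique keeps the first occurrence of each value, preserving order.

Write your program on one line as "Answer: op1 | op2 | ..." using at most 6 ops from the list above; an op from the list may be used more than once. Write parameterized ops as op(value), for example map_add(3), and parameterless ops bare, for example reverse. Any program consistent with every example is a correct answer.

unique | sort_asc | filter_even | map_neg | count_even

Check, running the answer program on each example:
  [-49, 3, 24, 7, 46, -8, 41, 11, 32, -17] -> [-49, 3, 24, 7, 46, -8, 41, 11, 32, -17] -> [-49, -17, -8, 3, 7, 11, 24, 32, 41, 46] -> [-8, 24, 32, 46] -> [8, -24, -32, -46] -> 4
  [41, -10, -49] -> [41, -10, -49] -> [-49, -10, 41] -> [-10] -> [10] -> 1
  [-4, -21, 48, 10, 20, -26, 23] -> [-4, -21, 48, 10, 20, -26, 23] -> [-26, -21, -4, 10, 20, 23, 48] -> [-26, -4, 10, 20, 48] -> [26, 4, -10, -20, -48] -> 5
  [9, -14, -11, 20, 25, -43, -38, 25, 6] -> [9, -14, -11, 20, 25, -43, -38, 6] -> [-43, -38, -14, -11, 6, 9, 20, 25] -> [-38, -14, 6, 20] -> [38, 14, -6, -20] -> 4
  [49, -4, -34, 8, 49, 16, 28, -28] -> [49, -4, -34, 8, 16, 28, -28] -> [-34, -28, -4, 8, 16, 28, 49] -> [-34, -28, -4, 8, 16, 28] -> [34, 28, 4, -8, -16, -28] -> 6
  [42, -8, -8, -36, 34, -13] -> [42, -8, -36, 34, -13] -> [-36, -13, -8, 34, 42] -> [-36, -8, 34, 42] -> [36, 8, -34, -42] -> 4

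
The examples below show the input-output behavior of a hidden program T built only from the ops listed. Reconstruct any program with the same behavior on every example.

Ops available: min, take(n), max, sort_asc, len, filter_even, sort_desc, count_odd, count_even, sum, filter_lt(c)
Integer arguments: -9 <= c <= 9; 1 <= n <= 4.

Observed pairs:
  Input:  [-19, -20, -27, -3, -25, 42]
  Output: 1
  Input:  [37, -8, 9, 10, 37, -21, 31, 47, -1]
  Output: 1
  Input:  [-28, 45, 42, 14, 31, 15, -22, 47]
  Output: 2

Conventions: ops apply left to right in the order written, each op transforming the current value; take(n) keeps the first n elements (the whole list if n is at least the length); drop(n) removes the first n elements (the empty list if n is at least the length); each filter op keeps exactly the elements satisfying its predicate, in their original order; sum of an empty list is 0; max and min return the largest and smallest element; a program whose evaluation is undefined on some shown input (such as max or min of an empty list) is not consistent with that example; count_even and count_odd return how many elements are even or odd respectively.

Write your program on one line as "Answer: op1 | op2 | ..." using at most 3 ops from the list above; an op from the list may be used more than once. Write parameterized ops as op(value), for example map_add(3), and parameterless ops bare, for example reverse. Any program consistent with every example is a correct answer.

take(3) | filter_even | len

Check, running the answer program on each example:
  [-19, -20, -27, -3, -25, 42] -> [-19, -20, -27] -> [-20] -> 1
  [37, -8, 9, 10, 37, -21, 31, 47, -1] -> [37, -8, 9] -> [-8] -> 1
  [-28, 45, 42, 14, 31, 15, -22, 47] -> [-28, 45, 42] -> [-28, 42] -> 2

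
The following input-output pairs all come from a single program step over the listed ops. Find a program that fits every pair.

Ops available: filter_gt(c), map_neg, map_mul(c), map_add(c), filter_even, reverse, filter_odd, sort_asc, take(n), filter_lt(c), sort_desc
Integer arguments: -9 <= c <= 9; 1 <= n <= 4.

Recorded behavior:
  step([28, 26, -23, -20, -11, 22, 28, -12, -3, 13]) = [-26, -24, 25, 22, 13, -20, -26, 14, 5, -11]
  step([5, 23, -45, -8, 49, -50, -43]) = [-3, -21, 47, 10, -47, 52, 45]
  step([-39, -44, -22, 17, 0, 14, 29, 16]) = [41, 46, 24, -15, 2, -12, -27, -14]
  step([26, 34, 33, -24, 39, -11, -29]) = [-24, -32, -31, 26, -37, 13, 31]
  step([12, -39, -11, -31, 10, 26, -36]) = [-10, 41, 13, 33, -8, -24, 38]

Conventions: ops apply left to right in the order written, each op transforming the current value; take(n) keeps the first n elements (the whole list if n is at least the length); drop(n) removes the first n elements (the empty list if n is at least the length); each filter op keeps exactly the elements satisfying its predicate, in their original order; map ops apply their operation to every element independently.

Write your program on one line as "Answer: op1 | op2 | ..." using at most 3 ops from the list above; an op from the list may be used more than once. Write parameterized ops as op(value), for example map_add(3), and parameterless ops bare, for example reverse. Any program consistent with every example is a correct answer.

map_neg | map_add(2)

Check, running the answer program on each example:
  [28, 26, -23, -20, -11, 22, 28, -12, -3, 13] -> [-28, -26, 23, 20, 11, -22, -28, 12, 3, -13] -> [-26, -24, 25, 22, 13, -20, -26, 14, 5, -11]
  [5, 23, -45, -8, 49, -50, -43] -> [-5, -23, 45, 8, -49, 50, 43] -> [-3, -21, 47, 10, -47, 52, 45]
  [-39, -44, -22, 17, 0, 14, 29, 16] -> [39, 44, 22, -17, 0, -14, -29, -16] -> [41, 46, 24, -15, 2, -12, -27, -14]
  [26, 34, 33, -24, 39, -11, -29] -> [-26, -34, -33, 24, -39, 11, 29] -> [-24, -32, -31, 26, -37, 13, 31]
  [12, -39, -11, -31, 10, 26, -36] -> [-12, 39, 11, 31, -10, -26, 36] -> [-10, 41, 13, 33, -8, -24, 38]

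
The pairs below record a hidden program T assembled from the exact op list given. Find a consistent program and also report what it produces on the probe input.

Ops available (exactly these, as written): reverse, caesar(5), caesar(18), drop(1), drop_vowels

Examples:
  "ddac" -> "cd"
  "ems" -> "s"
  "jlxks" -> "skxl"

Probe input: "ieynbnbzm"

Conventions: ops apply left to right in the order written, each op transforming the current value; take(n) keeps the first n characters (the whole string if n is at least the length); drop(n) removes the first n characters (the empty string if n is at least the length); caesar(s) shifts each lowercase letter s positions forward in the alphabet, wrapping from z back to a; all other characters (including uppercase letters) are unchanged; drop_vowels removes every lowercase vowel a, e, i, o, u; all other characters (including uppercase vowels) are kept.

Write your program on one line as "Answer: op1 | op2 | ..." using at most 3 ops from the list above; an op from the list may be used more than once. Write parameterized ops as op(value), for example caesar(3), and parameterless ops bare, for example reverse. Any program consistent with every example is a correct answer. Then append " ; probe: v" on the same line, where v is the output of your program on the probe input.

drop_vowels | drop(1) | reverse ; probe: "mzbnbn"

Check, running the answer program on each example:
  "ddac" -> "ddc" -> "dc" -> "cd"
  "ems" -> "ms" -> "s" -> "s"
  "jlxks" -> "jlxks" -> "lxks" -> "skxl"
  probe: "ieynbnbzm" -> "ynbnbzm" -> "nbnbzm" -> "mzbnbn"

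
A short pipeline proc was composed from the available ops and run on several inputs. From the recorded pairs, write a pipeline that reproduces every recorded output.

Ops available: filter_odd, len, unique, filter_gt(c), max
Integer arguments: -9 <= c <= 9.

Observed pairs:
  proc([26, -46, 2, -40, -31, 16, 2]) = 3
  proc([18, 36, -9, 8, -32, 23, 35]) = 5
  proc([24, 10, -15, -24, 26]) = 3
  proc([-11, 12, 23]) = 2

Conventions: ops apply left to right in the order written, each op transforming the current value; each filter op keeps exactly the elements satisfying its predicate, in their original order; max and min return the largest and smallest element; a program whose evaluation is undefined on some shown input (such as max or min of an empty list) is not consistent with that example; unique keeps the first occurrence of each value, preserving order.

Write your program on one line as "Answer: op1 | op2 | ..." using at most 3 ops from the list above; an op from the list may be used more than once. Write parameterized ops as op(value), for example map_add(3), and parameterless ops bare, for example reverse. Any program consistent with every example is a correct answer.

unique | filter_gt(-9) | len

Check, running the answer program on each example:
  [26, -46, 2, -40, -31, 16, 2] -> [26, -46, 2, -40, -31, 16] -> [26, 2, 16] -> 3
  [18, 36, -9, 8, -32, 23, 35] -> [18, 36, -9, 8, -32, 23, 35] -> [18, 36, 8, 23, 35] -> 5
  [24, 10, -15, -24, 26] -> [24, 10, -15, -24, 26] -> [24, 10, 26] -> 3
  [-11, 12, 23] -> [-11, 12, 23] -> [12, 23] -> 2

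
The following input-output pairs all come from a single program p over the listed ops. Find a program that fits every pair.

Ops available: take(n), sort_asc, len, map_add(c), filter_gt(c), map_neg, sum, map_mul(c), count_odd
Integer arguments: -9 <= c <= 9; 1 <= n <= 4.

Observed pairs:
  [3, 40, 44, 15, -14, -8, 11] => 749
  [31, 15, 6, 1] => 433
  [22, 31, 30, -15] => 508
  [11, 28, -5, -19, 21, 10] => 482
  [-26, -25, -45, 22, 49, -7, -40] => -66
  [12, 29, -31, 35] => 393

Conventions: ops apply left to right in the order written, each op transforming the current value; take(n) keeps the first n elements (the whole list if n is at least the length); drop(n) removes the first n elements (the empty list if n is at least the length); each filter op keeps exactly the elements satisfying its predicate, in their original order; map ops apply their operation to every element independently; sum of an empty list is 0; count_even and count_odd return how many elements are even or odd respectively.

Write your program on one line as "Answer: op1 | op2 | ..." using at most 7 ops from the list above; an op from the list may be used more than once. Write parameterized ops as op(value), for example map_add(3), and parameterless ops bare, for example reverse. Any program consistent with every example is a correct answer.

map_add(3) | map_add(5) | map_mul(-5) | map_neg | map_add(2) | sum

Check, running the answer program on each example:
  [3, 40, 44, 15, -14, -8, 11] -> [6, 43, 47, 18, -11, -5, 14] -> [11, 48, 52, 23, -6, 0, 19] -> [-55, -240, -260, -115, 30, 0, -95] -> [55, 240, 260, 115, -30, 0, 95] -> [57, 242, 262, 117, -28, 2, 97] -> 749
  [31, 15, 6, 1] -> [34, 18, 9, 4] -> [39, 23, 14, 9] -> [-195, -115, -70, -45] -> [195, 115, 70, 45] -> [197, 117, 72, 47] -> 433
  [22, 31, 30, -15] -> [25, 34, 33, -12] -> [30, 39, 38, -7] -> [-150, -195, -190, 35] -> [150, 195, 190, -35] -> [152, 197, 192, -33] -> 508
  [11, 28, -5, -19, 21, 10] -> [14, 31, -2, -16, 24, 13] -> [19, 36, 3, -11, 29, 18] -> [-95, -180, -15, 55, -145, -90] -> [95, 180, 15, -55, 145, 90] -> [97, 182, 17, -53, 147, 92] -> 482
  [-26, -25, -45, 22, 49, -7, -40] -> [-23, -22, -42, 25, 52, -4, -37] -> [-18, -17, -37, 30, 57, 1, -32] -> [90, 85, 185, -150, -285, -5, 160] -> [-90, -85, -185, 150, 285, 5, -160] -> [-88, -83, -183, 152, 287, 7, -158] -> -66
  [12, 29, -31, 35] -> [15, 32, -28, 38] -> [20, 37, -23, 43] -> [-100, -185, 115, -215] -> [100, 185, -115, 215] -> [102, 187, -113, 217] -> 393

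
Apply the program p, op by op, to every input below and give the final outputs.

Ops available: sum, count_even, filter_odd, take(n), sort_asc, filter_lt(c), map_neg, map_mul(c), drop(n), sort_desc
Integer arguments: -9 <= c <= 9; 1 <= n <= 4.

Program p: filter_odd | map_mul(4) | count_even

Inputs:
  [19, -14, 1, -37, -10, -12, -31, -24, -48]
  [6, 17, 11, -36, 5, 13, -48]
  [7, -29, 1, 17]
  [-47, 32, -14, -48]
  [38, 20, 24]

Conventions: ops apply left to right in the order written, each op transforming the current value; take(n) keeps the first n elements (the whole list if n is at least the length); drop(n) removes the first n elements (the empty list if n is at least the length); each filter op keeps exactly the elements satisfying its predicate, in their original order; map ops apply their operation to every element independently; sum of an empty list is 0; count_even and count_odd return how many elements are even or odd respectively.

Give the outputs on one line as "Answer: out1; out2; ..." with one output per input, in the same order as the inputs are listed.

Execution, op by op:
  [19, -14, 1, -37, -10, -12, -31, -24, -48] -> [19, 1, -37, -31] -> [76, 4, -148, -124] -> 4
  [6, 17, 11, -36, 5, 13, -48] -> [17, 11, 5, 13] -> [68, 44, 20, 52] -> 4
  [7, -29, 1, 17] -> [7, -29, 1, 17] -> [28, -116, 4, 68] -> 4
  [-47, 32, -14, -48] -> [-47] -> [-188] -> 1
  [38, 20, 24] -> [] -> [] -> 0

4; 4; 4; 1; 0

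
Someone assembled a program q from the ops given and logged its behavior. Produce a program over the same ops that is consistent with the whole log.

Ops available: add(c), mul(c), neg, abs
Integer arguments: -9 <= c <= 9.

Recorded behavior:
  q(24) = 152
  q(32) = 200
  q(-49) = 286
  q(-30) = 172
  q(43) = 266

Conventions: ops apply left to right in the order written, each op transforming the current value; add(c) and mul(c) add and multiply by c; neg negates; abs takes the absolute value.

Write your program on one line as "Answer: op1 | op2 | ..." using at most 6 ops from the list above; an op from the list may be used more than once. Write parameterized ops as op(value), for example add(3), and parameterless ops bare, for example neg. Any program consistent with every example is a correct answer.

neg | mul(6) | add(-8) | mul(-1) | abs

Check, running the answer program on each example:
  24 -> -24 -> -144 -> -152 -> 152 -> 152
  32 -> -32 -> -192 -> -200 -> 200 -> 200
  -49 -> 49 -> 294 -> 286 -> -286 -> 286
  -30 -> 30 -> 180 -> 172 -> -172 -> 172
  43 -> -43 -> -258 -> -266 -> 266 -> 266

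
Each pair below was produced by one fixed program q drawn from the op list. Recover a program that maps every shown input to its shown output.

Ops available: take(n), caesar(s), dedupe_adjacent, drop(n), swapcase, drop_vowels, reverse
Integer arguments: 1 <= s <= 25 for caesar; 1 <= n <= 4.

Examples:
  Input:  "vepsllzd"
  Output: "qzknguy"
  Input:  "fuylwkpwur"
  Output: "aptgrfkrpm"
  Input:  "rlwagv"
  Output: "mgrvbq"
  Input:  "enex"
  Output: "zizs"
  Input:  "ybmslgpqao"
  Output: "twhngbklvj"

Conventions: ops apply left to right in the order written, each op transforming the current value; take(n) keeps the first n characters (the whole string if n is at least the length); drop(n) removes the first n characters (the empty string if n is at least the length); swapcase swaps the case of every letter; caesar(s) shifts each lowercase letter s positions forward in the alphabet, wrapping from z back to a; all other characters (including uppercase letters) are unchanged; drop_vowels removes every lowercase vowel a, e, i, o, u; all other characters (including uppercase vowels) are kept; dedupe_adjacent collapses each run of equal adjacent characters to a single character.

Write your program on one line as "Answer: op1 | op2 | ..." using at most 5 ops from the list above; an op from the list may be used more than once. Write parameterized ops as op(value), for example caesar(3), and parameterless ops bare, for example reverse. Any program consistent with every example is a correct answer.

reverse | caesar(21) | reverse | dedupe_adjacent

Check, running the answer program on each example:
  "vepsllzd" -> "dzllspev" -> "yuggnkzq" -> "qzkngguy" -> "qzknguy"
  "fuylwkpwur" -> "ruwpkwlyuf" -> "mprkfrgtpa" -> "aptgrfkrpm" -> "aptgrfkrpm"
  "rlwagv" -> "vgawlr" -> "qbvrgm" -> "mgrvbq" -> "mgrvbq"
  "enex" -> "xene" -> "sziz" -> "zizs" -> "zizs"
  "ybmslgpqao" -> "oaqpglsmby" -> "jvlkbgnhwt" -> "twhngbklvj" -> "twhngbklvj"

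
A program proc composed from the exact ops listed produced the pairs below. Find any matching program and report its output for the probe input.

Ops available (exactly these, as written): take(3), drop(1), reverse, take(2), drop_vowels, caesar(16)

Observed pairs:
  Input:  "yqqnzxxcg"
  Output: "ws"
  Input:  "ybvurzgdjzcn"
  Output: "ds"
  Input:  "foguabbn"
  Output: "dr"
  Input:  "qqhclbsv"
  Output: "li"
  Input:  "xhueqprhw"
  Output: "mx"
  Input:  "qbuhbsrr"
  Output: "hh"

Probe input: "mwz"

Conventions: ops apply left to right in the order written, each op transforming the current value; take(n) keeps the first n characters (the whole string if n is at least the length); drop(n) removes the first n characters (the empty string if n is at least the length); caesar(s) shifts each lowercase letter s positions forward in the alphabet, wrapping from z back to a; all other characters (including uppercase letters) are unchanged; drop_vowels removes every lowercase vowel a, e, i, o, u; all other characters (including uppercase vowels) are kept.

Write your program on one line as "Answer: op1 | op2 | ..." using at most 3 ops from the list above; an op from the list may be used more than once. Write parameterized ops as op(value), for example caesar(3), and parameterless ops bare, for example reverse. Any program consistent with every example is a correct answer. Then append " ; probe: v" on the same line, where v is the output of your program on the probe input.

caesar(16) | reverse | take(2) ; probe: "pm"

Check, running the answer program on each example:
  "yqqnzxxcg" -> "oggdpnnsw" -> "wsnnpdggo" -> "ws"
  "ybvurzgdjzcn" -> "orlkhpwtzpsd" -> "dspztwphklro" -> "ds"
  "foguabbn" -> "vewkqrrd" -> "drrqkwev" -> "dr"
  "qqhclbsv" -> "ggxsbril" -> "lirbsxgg" -> "li"
  "xhueqprhw" -> "nxkugfhxm" -> "mxhfgukxn" -> "mx"
  "qbuhbsrr" -> "grkxrihh" -> "hhirxkrg" -> "hh"
  probe: "mwz" -> "cmp" -> "pmc" -> "pm"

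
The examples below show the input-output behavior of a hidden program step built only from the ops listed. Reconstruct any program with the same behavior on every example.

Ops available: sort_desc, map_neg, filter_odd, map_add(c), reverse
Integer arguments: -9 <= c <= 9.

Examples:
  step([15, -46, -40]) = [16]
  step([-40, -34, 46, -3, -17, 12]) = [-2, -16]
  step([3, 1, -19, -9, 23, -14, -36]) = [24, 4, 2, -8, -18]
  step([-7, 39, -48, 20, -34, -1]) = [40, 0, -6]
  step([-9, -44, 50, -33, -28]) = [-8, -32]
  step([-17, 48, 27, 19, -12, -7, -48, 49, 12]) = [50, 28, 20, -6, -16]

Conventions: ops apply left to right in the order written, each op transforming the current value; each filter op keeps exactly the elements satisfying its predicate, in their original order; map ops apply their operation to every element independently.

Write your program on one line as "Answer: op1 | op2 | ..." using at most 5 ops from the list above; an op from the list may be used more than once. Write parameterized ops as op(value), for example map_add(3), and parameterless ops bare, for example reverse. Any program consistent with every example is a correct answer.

reverse | filter_odd | sort_desc | map_add(1)

Check, running the answer program on each example:
  [15, -46, -40] -> [-40, -46, 15] -> [15] -> [15] -> [16]
  [-40, -34, 46, -3, -17, 12] -> [12, -17, -3, 46, -34, -40] -> [-17, -3] -> [-3, -17] -> [-2, -16]
  [3, 1, -19, -9, 23, -14, -36] -> [-36, -14, 23, -9, -19, 1, 3] -> [23, -9, -19, 1, 3] -> [23, 3, 1, -9, -19] -> [24, 4, 2, -8, -18]
  [-7, 39, -48, 20, -34, -1] -> [-1, -34, 20, -48, 39, -7] -> [-1, 39, -7] -> [39, -1, -7] -> [40, 0, -6]
  [-9, -44, 50, -33, -28] -> [-28, -33, 50, -44, -9] -> [-33, -9] -> [-9, -33] -> [-8, -32]
  [-17, 48, 27, 19, -12, -7, -48, 49, 12] -> [12, 49, -48, -7, -12, 19, 27, 48, -17] -> [49, -7, 19, 27, -17] -> [49, 27, 19, -7, -17] -> [50, 28, 20, -6, -16]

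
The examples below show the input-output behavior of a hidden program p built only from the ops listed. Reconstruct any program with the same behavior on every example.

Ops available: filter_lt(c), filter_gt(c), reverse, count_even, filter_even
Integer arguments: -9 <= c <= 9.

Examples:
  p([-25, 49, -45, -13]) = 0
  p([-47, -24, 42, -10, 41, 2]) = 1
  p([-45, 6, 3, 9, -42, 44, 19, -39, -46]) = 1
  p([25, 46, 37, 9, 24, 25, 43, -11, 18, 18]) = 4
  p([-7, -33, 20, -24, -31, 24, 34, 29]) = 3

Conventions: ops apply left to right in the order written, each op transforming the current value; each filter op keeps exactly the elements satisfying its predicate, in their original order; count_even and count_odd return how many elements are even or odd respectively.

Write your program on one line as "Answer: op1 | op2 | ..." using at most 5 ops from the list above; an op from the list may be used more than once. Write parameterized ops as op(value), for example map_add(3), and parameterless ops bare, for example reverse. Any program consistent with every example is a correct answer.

filter_gt(-3) | filter_gt(4) | filter_gt(6) | count_even

Check, running the answer program on each example:
  [-25, 49, -45, -13] -> [49] -> [49] -> [49] -> 0
  [-47, -24, 42, -10, 41, 2] -> [42, 41, 2] -> [42, 41] -> [42, 41] -> 1
  [-45, 6, 3, 9, -42, 44, 19, -39, -46] -> [6, 3, 9, 44, 19] -> [6, 9, 44, 19] -> [9, 44, 19] -> 1
  [25, 46, 37, 9, 24, 25, 43, -11, 18, 18] -> [25, 46, 37, 9, 24, 25, 43, 18, 18] -> [25, 46, 37, 9, 24, 25, 43, 18, 18] -> [25, 46, 37, 9, 24, 25, 43, 18, 18] -> 4
  [-7, -33, 20, -24, -31, 24, 34, 29] -> [20, 24, 34, 29] -> [20, 24, 34, 29] -> [20, 24, 34, 29] -> 3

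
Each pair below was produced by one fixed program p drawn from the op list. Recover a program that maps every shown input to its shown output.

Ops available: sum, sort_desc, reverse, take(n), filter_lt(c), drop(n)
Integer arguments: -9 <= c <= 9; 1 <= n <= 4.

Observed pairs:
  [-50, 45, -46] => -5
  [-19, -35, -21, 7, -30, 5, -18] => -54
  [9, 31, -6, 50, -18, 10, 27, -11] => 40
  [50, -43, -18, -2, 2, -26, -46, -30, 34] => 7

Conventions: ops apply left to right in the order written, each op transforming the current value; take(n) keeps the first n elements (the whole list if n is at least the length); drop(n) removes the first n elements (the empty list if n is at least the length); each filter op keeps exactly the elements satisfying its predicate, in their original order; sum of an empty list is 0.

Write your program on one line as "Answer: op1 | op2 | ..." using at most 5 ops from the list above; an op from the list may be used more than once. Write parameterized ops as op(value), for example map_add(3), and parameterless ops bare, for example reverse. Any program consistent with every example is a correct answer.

take(2) | sort_desc | reverse | sum

Check, running the answer program on each example:
  [-50, 45, -46] -> [-50, 45] -> [45, -50] -> [-50, 45] -> -5
  [-19, -35, -21, 7, -30, 5, -18] -> [-19, -35] -> [-19, -35] -> [-35, -19] -> -54
  [9, 31, -6, 50, -18, 10, 27, -11] -> [9, 31] -> [31, 9] -> [9, 31] -> 40
  [50, -43, -18, -2, 2, -26, -46, -30, 34] -> [50, -43] -> [50, -43] -> [-43, 50] -> 7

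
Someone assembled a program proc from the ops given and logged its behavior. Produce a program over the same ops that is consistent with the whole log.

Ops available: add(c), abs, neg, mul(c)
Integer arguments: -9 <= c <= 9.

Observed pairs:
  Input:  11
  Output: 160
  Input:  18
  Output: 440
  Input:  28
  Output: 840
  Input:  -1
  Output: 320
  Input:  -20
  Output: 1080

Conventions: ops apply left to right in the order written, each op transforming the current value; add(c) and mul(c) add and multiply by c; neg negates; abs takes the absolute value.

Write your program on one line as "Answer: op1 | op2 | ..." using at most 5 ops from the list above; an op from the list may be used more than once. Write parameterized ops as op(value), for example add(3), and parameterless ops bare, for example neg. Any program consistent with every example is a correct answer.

add(-7) | mul(8) | abs | mul(5)

Check, running the answer program on each example:
  11 -> 4 -> 32 -> 32 -> 160
  18 -> 11 -> 88 -> 88 -> 440
  28 -> 21 -> 168 -> 168 -> 840
  -1 -> -8 -> -64 -> 64 -> 320
  -20 -> -27 -> -216 -> 216 -> 1080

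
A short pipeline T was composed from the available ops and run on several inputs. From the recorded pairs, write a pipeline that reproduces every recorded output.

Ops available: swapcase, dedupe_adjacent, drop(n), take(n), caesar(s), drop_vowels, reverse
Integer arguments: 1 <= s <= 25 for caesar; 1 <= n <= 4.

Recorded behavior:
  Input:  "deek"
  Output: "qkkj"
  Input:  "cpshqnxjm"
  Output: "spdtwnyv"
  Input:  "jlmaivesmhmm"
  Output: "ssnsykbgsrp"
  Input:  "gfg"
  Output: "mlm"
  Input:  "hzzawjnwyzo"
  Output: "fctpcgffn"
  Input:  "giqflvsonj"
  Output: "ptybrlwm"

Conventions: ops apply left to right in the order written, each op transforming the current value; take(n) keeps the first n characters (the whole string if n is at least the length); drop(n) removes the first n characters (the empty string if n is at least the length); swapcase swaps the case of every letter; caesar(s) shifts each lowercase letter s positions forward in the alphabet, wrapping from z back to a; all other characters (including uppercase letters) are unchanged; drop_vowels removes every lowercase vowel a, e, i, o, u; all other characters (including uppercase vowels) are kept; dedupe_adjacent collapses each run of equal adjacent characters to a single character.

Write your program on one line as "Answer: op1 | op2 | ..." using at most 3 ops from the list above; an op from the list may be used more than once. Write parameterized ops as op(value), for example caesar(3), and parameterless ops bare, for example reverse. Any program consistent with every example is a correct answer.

caesar(6) | drop_vowels | reverse

Check, running the answer program on each example:
  "deek" -> "jkkq" -> "jkkq" -> "qkkj"
  "cpshqnxjm" -> "ivynwtdps" -> "vynwtdps" -> "spdtwnyv"
  "jlmaivesmhmm" -> "prsgobkysnss" -> "prsgbkysnss" -> "ssnsykbgsrp"
  "gfg" -> "mlm" -> "mlm" -> "mlm"
  "hzzawjnwyzo" -> "nffgcptcefu" -> "nffgcptcf" -> "fctpcgffn"
  "giqflvsonj" -> "mowlrbyutp" -> "mwlrbytp" -> "ptybrlwm"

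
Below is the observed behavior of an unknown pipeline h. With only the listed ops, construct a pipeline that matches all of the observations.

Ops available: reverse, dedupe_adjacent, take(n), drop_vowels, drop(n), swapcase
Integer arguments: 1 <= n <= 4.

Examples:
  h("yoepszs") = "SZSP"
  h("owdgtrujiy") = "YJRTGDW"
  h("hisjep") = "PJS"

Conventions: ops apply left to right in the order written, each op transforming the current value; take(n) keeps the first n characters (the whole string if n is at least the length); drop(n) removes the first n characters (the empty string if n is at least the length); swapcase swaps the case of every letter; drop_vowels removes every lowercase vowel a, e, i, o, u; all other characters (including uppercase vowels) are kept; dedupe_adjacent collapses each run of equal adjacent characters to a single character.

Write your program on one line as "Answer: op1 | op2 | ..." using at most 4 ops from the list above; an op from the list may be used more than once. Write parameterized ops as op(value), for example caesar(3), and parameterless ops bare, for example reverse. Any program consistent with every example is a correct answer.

drop(1) | drop_vowels | swapcase | reverse

Check, running the answer program on each example:
  "yoepszs" -> "oepszs" -> "pszs" -> "PSZS" -> "SZSP"
  "owdgtrujiy" -> "wdgtrujiy" -> "wdgtrjy" -> "WDGTRJY" -> "YJRTGDW"
  "hisjep" -> "isjep" -> "sjp" -> "SJP" -> "PJS"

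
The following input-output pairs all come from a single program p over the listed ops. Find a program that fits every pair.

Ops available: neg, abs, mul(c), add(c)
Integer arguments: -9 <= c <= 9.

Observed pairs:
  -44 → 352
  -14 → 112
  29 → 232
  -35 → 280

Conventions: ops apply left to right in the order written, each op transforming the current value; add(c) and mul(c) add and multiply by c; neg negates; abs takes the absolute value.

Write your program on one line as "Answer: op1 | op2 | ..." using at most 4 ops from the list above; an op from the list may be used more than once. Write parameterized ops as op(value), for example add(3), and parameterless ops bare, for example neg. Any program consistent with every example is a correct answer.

neg | mul(8) | neg | abs

Check, running the answer program on each example:
  -44 -> 44 -> 352 -> -352 -> 352
  -14 -> 14 -> 112 -> -112 -> 112
  29 -> -29 -> -232 -> 232 -> 232
  -35 -> 35 -> 280 -> -280 -> 280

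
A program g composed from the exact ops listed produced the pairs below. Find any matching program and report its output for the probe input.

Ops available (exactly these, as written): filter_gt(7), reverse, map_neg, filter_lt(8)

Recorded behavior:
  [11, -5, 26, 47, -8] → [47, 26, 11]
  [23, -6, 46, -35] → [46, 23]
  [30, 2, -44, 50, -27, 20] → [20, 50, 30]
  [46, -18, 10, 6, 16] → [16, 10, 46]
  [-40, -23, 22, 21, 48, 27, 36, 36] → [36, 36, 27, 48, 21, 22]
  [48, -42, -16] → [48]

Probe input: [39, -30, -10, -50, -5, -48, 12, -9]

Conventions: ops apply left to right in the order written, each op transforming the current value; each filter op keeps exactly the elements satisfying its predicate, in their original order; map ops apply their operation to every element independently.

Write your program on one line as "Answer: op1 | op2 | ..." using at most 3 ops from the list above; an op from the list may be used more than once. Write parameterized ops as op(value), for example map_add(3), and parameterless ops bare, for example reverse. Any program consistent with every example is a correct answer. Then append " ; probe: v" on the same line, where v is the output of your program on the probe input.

filter_gt(7) | reverse ; probe: [12, 39]

Check, running the answer program on each example:
  [11, -5, 26, 47, -8] -> [11, 26, 47] -> [47, 26, 11]
  [23, -6, 46, -35] -> [23, 46] -> [46, 23]
  [30, 2, -44, 50, -27, 20] -> [30, 50, 20] -> [20, 50, 30]
  [46, -18, 10, 6, 16] -> [46, 10, 16] -> [16, 10, 46]
  [-40, -23, 22, 21, 48, 27, 36, 36] -> [22, 21, 48, 27, 36, 36] -> [36, 36, 27, 48, 21, 22]
  [48, -42, -16] -> [48] -> [48]
  probe: [39, -30, -10, -50, -5, -48, 12, -9] -> [39, 12] -> [12, 39]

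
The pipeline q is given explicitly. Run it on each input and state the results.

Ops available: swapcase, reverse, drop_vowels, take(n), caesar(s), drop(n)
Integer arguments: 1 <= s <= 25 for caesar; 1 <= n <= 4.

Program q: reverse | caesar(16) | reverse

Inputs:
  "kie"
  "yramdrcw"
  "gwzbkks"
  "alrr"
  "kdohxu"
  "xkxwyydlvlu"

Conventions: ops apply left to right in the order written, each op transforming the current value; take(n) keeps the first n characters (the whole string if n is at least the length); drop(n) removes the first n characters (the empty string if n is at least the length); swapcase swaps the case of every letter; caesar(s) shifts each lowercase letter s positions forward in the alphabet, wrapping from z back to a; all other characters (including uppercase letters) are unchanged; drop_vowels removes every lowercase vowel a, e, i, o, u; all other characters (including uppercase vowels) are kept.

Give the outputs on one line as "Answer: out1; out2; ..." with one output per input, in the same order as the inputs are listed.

"ayu"; "ohqcthsm"; "wmpraai"; "qbhh"; "atexnk"; "nanmootblbk"

Execution, op by op:
  "kie" -> "eik" -> "uya" -> "ayu"
  "yramdrcw" -> "wcrdmary" -> "mshtcqho" -> "ohqcthsm"
  "gwzbkks" -> "skkbzwg" -> "iaarpmw" -> "wmpraai"
  "alrr" -> "rrla" -> "hhbq" -> "qbhh"
  "kdohxu" -> "uxhodk" -> "knxeta" -> "atexnk"
  "xkxwyydlvlu" -> "ulvldyywxkx" -> "kblbtoomnan" -> "nanmootblbk"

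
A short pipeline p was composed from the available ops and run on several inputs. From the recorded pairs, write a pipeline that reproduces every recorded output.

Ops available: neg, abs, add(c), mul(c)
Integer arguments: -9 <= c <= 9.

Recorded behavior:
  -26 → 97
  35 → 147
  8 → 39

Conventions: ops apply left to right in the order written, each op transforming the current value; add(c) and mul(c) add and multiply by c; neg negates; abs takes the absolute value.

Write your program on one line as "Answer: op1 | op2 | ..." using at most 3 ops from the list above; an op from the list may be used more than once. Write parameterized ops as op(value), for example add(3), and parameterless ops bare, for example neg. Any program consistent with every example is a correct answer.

mul(-4) | add(-7) | abs

Check, running the answer program on each example:
  -26 -> 104 -> 97 -> 97
  35 -> -140 -> -147 -> 147
  8 -> -32 -> -39 -> 39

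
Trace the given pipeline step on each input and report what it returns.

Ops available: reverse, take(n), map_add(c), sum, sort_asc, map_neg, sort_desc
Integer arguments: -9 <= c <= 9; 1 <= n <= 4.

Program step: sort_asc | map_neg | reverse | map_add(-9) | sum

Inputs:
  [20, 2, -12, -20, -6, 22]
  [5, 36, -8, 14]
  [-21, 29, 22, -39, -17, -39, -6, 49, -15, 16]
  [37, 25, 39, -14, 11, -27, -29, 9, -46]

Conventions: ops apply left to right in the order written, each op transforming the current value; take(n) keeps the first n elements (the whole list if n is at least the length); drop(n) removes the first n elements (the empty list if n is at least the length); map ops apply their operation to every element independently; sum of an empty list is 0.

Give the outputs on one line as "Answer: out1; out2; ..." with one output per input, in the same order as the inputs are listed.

Execution, op by op:
  [20, 2, -12, -20, -6, 22] -> [-20, -12, -6, 2, 20, 22] -> [20, 12, 6, -2, -20, -22] -> [-22, -20, -2, 6, 12, 20] -> [-31, -29, -11, -3, 3, 11] -> -60
  [5, 36, -8, 14] -> [-8, 5, 14, 36] -> [8, -5, -14, -36] -> [-36, -14, -5, 8] -> [-45, -23, -14, -1] -> -83
  [-21, 29, 22, -39, -17, -39, -6, 49, -15, 16] -> [-39, -39, -21, -17, -15, -6, 16, 22, 29, 49] -> [39, 39, 21, 17, 15, 6, -16, -22, -29, -49] -> [-49, -29, -22, -16, 6, 15, 17, 21, 39, 39] -> [-58, -38, -31, -25, -3, 6, 8, 12, 30, 30] -> -69
  [37, 25, 39, -14, 11, -27, -29, 9, -46] -> [-46, -29, -27, -14, 9, 11, 25, 37, 39] -> [46, 29, 27, 14, -9, -11, -25, -37, -39] -> [-39, -37, -25, -11, -9, 14, 27, 29, 46] -> [-48, -46, -34, -20, -18, 5, 18, 20, 37] -> -86

-60; -83; -69; -86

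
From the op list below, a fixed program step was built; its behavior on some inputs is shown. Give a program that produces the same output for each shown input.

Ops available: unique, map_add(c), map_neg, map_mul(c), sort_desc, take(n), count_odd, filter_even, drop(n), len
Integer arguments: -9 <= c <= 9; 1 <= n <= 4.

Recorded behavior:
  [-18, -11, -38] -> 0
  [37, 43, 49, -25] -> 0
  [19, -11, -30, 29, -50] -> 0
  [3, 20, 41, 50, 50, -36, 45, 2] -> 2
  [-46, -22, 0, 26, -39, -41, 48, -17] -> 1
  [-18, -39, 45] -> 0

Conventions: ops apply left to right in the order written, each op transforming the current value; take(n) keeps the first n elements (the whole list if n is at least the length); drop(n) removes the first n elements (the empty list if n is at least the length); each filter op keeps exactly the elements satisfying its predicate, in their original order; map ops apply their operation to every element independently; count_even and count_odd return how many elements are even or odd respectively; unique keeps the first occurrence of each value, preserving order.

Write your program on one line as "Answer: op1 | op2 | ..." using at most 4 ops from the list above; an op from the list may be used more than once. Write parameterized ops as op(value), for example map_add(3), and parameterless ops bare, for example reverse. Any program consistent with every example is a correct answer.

drop(3) | drop(2) | filter_even | len

Check, running the answer program on each example:
  [-18, -11, -38] -> [] -> [] -> [] -> 0
  [37, 43, 49, -25] -> [-25] -> [] -> [] -> 0
  [19, -11, -30, 29, -50] -> [29, -50] -> [] -> [] -> 0
  [3, 20, 41, 50, 50, -36, 45, 2] -> [50, 50, -36, 45, 2] -> [-36, 45, 2] -> [-36, 2] -> 2
  [-46, -22, 0, 26, -39, -41, 48, -17] -> [26, -39, -41, 48, -17] -> [-41, 48, -17] -> [48] -> 1
  [-18, -39, 45] -> [] -> [] -> [] -> 0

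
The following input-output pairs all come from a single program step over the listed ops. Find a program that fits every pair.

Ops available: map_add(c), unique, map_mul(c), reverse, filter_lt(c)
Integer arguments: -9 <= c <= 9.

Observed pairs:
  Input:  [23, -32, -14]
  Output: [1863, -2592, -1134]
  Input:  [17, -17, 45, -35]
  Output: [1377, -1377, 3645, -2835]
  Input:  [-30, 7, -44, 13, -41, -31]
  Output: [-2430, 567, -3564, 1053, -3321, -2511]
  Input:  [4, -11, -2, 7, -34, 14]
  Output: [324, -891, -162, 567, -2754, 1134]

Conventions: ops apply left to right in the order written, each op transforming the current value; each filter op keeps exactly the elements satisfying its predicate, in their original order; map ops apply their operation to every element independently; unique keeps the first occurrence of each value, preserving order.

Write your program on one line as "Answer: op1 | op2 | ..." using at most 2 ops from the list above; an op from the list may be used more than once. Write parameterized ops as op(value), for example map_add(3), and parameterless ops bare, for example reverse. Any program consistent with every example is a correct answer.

map_mul(9) | map_mul(9)

Check, running the answer program on each example:
  [23, -32, -14] -> [207, -288, -126] -> [1863, -2592, -1134]
  [17, -17, 45, -35] -> [153, -153, 405, -315] -> [1377, -1377, 3645, -2835]
  [-30, 7, -44, 13, -41, -31] -> [-270, 63, -396, 117, -369, -279] -> [-2430, 567, -3564, 1053, -3321, -2511]
  [4, -11, -2, 7, -34, 14] -> [36, -99, -18, 63, -306, 126] -> [324, -891, -162, 567, -2754, 1134]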